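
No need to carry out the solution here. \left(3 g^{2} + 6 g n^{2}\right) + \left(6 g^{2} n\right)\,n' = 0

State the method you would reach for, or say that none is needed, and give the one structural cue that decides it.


Best approach: the exact-equation method — d/dn of 3 g^{2} + 6 g n^{2} equals d/dg of 6 g^{2} n: the form is a total differential of one potential — integrate it exactly.


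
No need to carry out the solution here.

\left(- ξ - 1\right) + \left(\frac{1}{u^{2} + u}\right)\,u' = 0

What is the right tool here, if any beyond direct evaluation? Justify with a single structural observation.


Technique: separation of variables — all dependence on the two variables factors apart, the defining separable shape. A Bernoulli substitution applies to this equation as given; separation takes the same equation in its displayed form.


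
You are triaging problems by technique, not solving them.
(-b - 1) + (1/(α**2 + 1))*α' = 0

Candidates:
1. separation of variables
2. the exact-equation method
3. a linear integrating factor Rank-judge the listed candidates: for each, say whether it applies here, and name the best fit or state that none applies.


Verdict: separation of variables — solved for the derivative, the right side splits multiplicatively into a function of each variable alone — divide and integrate each side.
- separation of variables — applicable, and directly so.
- the exact-equation method — any potential here is of the trivial single-variable kind; the exact method earns its name only with genuine cross terms.
- a linear integrating factor — a nonlinear term in the unknown puts this outside the integrating-factor template.


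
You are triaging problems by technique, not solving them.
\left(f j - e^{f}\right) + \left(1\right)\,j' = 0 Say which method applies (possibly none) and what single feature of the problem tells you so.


Verdict: a linear integrating factor — the equation is linear in j with coefficient f; multiplying by the integrating factor exp(∫f) makes the left side a perfect derivative.


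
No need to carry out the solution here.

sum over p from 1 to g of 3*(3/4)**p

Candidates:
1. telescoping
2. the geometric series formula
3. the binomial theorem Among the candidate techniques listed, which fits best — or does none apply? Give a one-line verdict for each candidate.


Diagnosis: the geometric series formula — consecutive terms stand in a fixed index-free ratio — the geometric sum formula closes it.
- telescoping — computed from the summand as displayed, the partial sums build up without the pairwise collapse telescoping exploits.
- the geometric series formula: a fit — the right tool for this form.
- the binomial theorem: there is no pair of bases whose matched powers would reassemble into a single binomial power.


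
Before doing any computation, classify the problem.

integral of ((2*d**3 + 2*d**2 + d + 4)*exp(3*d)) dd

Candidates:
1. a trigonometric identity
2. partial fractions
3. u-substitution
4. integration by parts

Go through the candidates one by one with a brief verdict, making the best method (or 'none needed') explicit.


Verdict: integration by parts — a polynomial 2*d**3 + 2*d**2 + d + 4 against the kernel exp(3*d) is the signature bounded-ladder case for integration by parts.
- a trigonometric identity: with no trigonometric functions present, identity rewriting has no target.
- partial fractions: the expression is not a ratio of polynomials that decomposes further.
- u-substitution: no subexpression of the integrand serves as a whole-integral substitution inner — individual terms may offer their own, but none carries its derivative as a factor of the full integrand; a working change of variable would have to be constructed from outside the expression.
- integration by parts — a fit — the right tool for this form.


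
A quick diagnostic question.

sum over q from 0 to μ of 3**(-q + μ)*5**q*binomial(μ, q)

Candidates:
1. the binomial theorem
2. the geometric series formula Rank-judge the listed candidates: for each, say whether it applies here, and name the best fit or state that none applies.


Method: the binomial theorem — the summand is term q of a binomial expansion in 5 and 3; the whole sum is a single power.
- the binomial theorem — applies; the problem has the shape this method handles.
- the geometric series formula: the term-to-term ratio drifts with the index — the one thing the geometric formula cannot absorb.


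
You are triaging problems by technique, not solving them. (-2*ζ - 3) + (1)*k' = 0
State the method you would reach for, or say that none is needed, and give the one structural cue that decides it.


Method: no special technique — solved for the derivative, no k appears — this is antidifferentiation in ζ wearing ODE clothing.


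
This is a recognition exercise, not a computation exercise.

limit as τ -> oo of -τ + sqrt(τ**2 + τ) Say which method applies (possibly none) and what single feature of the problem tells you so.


Technique: conjugate multiplication — turning the difference into a conjugate-rationalized ratio makes the limit readable.


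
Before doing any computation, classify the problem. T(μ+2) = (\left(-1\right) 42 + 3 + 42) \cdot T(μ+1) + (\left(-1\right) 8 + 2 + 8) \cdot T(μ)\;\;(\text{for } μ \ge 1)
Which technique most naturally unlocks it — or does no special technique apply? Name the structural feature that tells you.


Method: the characteristic-root method — the recurrence treats every index alike (constant coefficients, no forcing) — precisely the regime where r^μ trials close it.


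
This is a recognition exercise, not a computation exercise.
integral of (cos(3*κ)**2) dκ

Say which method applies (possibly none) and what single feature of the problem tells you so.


Technique: a trigonometric identity — an even power like cos(3*κ)**2 flattens under the half-angle identity into first-degree cosines you can integrate directly.


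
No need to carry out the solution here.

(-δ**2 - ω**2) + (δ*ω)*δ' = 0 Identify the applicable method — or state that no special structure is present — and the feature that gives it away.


Best approach: the homogeneous substitution — the slope is degree-zero homogeneous: the ratio substitution v = δ/ω collapses it. Rearranged, this also fits the Bernoulli template directly; the homogeneous substitution reads the structure without the rearrangement.


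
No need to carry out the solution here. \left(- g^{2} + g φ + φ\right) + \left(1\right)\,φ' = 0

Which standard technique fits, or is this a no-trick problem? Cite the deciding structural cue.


Technique: a linear integrating factor — the unknown enters only to the first power against a nonzero forcing term — the integrating-factor template applies directly.


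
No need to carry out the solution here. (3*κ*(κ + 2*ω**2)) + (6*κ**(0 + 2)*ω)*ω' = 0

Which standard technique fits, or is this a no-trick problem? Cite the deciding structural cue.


Diagnosis: the exact-equation method — equality of cross partials is the green light — assemble the potential function term by term.


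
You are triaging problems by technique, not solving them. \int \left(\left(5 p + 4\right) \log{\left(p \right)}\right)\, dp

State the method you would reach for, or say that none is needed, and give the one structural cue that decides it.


Diagnosis: integration by parts — a polynomial next to \log{\left(p \right)}: integrate the polynomial, differentiate the log, and the integral simplifies in one pass.


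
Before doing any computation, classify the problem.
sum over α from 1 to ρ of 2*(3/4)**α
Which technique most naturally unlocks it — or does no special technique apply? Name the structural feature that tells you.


Verdict: the geometric series formula — the ratio of consecutive terms is the constant 3/4, independent of the index — a geometric sum.


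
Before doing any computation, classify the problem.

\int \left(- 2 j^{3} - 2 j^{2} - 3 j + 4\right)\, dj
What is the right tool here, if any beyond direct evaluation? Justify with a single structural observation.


Technique: no special technique — the integrand is a sum of constant multiples of powers of j — integrate term by term.


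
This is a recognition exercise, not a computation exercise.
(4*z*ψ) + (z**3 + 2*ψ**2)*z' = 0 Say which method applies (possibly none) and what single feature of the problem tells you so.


Method: the exact-equation method — take the mixed partials of 4*z*ψ and z**3 + 2*ψ**2: they are equal, which certifies an exact differential.


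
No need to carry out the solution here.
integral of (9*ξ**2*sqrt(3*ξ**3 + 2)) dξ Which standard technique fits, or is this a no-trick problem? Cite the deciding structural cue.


Diagnosis: u-substitution — viewed as a product, the integrand is a composition evaluated at 3*ξ**3 + 2 times (a constant multiple of) that inner expression's derivative, so u = 3*ξ**3 + 2 makes it elementary.


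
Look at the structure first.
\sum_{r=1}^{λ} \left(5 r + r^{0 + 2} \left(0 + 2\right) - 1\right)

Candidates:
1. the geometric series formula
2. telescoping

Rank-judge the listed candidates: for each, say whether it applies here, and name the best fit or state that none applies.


Technique: no special technique — constant-multiple powers of r with no cancellation partners and no common ratio — use the standard power-sum formulas.
- the geometric series formula — the term-to-term ratio drifts with the index — the one thing the geometric formula cannot absorb.
- telescoping: writing out consecutive terms as given produces no pairwise cancellation.


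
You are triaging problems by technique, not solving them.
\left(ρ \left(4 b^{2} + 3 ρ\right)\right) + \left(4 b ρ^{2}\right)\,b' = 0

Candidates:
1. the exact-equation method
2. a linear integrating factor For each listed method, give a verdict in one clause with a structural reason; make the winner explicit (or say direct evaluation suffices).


Verdict: the exact-equation method — because the two cross partials coincide, the form is conservative as written — recover its potential in (ρ, b).
- the exact-equation method: yes — fits the structure here.
- a linear integrating factor: a nonlinear term in the unknown puts this outside the integrating-factor template.


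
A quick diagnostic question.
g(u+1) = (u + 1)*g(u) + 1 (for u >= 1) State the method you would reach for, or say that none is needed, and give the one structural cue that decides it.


Best approach: a summation factor — the coefficient u + 1 drifts with the index, so no fixed root exists; normalizing by the cumulative product telescopes it.


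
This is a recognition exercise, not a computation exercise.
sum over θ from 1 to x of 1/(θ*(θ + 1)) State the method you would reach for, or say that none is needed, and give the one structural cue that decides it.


Technique: telescoping — the summand 1/(θ*(θ + 1)) decomposes into fractions whose poles differ by an integer shift — the series collapses.


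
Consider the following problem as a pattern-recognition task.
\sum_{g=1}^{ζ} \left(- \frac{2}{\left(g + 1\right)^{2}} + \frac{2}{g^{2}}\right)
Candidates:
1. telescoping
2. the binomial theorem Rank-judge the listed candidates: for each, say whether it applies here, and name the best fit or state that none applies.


Best approach: telescoping — spot the paired structure — each term adds \frac{2}{g^{2}} and subtracts its successor value, which the next term restores: the definition of a telescoping chain.
- telescoping: yes — fits the structure here.
- the binomial theorem: the summand does not match any term pattern of an expanded binomial power.


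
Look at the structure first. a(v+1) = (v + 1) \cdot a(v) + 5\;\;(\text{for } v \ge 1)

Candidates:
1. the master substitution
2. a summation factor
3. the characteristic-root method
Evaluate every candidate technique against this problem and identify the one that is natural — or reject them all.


Method: a summation factor — rescale the sequence by the product of the weights v + 1 so far — the recurrence collapses to a plain running sum.
- the master substitution — no fixed divisor shrinks the index between calls.
- a summation factor — applicable, and directly so.
- the characteristic-root method — an index-dependent weight blocks the pure exponential ansatz.


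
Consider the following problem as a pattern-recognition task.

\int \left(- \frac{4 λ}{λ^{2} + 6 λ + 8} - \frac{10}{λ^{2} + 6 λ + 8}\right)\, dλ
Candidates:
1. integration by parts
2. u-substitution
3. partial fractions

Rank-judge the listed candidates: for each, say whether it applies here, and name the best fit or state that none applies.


Method: partial fractions — the integrand is a proper rational function and its denominator λ^{2} + 6 λ + 8 factors into distinct pieces, so it splits into simple fractions.
- integration by parts — there is no nonconstant-polynomial-times-kernel split with an exp, sine, cosine (degree-1 argument), or logarithm partner.
- u-substitution — no subexpression of the integrand pairs with its own derivative as a factor — individual terms may offer their own substitutions, but any change of variable covering the whole integral would have to be constructed from outside the expression.
- partial fractions: applicable, and directly so.


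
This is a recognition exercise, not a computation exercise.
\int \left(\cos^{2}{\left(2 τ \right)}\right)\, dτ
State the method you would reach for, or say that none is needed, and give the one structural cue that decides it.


Verdict: a trigonometric identity — even powers like \cos^{2}{\left(2 τ \right)} never integrate directly; the half-angle identity lowers the degree first.


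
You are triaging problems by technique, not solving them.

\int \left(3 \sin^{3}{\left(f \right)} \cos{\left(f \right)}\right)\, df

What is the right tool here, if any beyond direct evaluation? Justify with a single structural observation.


Verdict: u-substitution — collected, the integrand has one factor that is, up to a constant, the derivative of an inner expression the rest depends on — substitute for that inner expression.


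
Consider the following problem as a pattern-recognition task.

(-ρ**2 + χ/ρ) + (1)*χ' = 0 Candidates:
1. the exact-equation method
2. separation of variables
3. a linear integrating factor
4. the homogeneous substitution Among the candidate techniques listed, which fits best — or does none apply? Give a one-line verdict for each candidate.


Verdict: a linear integrating factor — the unknown enters only to the first power against a nonzero forcing term — the integrating-factor template applies directly.
- the exact-equation method: the mixed-partials test fails on this split — it is not an exact differential as presented.
- separation of variables: the two dependences do not factor apart.
- a linear integrating factor: applies; the problem has the shape this method handles.
- the homogeneous substitution — the slope is not a function of the ratio of the variables alone.


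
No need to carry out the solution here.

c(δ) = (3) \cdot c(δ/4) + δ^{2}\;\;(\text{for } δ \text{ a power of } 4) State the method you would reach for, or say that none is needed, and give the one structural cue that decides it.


Best approach: the master substitution — the argument shrinks by the factor 4, so measure the index on a logarithmic scale and the recursion becomes a shift.


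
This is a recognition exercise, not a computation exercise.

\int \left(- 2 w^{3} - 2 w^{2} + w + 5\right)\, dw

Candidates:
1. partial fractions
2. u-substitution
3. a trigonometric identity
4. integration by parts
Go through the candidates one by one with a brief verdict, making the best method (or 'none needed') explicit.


Diagnosis: no special technique — every term is a constant multiple of a power of w; term-wise power-rule integration needs no preliminary transformation.
- partial fractions: the expression is not a ratio of polynomials that decomposes further.
- u-substitution: no substitution does more than relabel what direct integration already handles.
- a trigonometric identity: there is no trigonometric structure at all — the integrand carries no sine or cosine to rewrite.
- integration by parts: parts would only shuffle a directly integrable integrand.


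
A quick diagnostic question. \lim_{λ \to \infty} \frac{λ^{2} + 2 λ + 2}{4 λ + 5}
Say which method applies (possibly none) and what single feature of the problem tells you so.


Method: dominant-term comparison — growth-rate triage: the leading powers of λ decide the limit, everything else is noise. l'Hôpital's at-infinity variant applies to the expression viewed as a single quotient; the leading-term comparison is the direct route.


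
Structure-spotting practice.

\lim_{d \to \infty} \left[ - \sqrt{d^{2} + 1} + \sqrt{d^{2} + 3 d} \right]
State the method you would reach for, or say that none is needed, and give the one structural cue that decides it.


Best approach: conjugate multiplication — both pieces blow up but their difference is finite; the conjugate trick rationalizes \sqrt{d^{2} + 3 d} - \sqrt{d^{2} + 1}.


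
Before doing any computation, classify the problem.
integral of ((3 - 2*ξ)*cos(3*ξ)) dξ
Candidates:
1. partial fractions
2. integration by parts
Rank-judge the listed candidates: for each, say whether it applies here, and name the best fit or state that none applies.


Best approach: integration by parts — differentiate 3 - 2*ξ, integrate cos(3*ξ): each pass lowers the polynomial degree, so parts terminates.
- partial fractions — there is no rational-function structure to decompose.
- integration by parts: applicable, and directly so.


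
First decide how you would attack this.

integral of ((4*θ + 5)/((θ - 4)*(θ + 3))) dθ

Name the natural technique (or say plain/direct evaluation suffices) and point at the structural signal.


Verdict: partial fractions — the bottom factors while the top stays lower-degree — split into simple fractions and integrate piece by piece.


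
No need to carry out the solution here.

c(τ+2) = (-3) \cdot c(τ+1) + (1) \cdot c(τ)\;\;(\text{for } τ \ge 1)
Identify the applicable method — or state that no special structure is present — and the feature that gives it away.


Method: the characteristic-root method — the recurrence is linear and homogeneous with constant coefficients, so the ansatz r^τ turns it into a polynomial equation for r.


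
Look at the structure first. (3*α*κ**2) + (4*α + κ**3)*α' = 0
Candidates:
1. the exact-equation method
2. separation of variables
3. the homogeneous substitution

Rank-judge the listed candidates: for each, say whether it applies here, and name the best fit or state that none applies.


Best approach: the exact-equation method — this form is already the differential of something: the matching mixed partials of 3*α*κ**2 and 4*α + κ**3 prove it.
- the exact-equation method — a fit — the right tool for this form.
- separation of variables — no algebra isolates the independent variable on one side and the unknown on the other.
- the homogeneous substitution — the slope changes under joint rescaling, failing the degree-zero test.


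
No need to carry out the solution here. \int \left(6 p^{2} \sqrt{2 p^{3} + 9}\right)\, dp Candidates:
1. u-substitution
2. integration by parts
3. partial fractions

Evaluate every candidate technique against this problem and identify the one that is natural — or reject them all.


Best approach: u-substitution — viewed as a product, the integrand is a composition evaluated at 2 p^{3} + 9 times (a constant multiple of) that inner expression's derivative, so u = 2 p^{3} + 9 makes it elementary.
- u-substitution: applicable, and directly so.
- integration by parts — a polynomial factor is present, but its partner is not an exp, sine, or cosine of a degree-1 argument, nor a logarithm.
- partial fractions — the expression is not a ratio of polynomials that decomposes further.


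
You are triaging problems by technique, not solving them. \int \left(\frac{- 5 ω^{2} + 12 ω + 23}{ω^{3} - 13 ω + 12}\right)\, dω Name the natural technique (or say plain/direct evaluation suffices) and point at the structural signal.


Technique: partial fractions — ω^{3} - 13 ω + 12 splits into linear pieces, so the quotient is a sum of simple fractions — decompose before integrating.


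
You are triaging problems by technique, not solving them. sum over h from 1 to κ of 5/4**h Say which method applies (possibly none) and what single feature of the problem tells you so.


Method: the geometric series formula — consecutive terms stand in a fixed index-free ratio — the geometric sum formula closes it.


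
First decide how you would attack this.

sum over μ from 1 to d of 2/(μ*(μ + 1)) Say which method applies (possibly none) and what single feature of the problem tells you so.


Diagnosis: telescoping — the denominator's roots in 2/(μ*(μ + 1)) sit an integer apart: decomposition produces a self-cancelling chain.


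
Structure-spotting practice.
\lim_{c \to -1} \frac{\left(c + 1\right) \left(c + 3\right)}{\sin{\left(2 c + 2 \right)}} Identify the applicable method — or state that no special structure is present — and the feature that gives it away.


Method: l'Hôpital's rule (0/0) — both numerator and denominator vanish at -1: the genuine 0/0 indeterminate that l'Hôpital exists for. Expanding numerator and denominator to first order gives the same value — the rule automates exactly that.


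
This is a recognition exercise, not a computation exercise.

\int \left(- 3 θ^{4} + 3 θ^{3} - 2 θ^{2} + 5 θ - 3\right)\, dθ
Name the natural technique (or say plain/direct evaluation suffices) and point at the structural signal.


Verdict: no special technique — a term-by-term power-rule job in θ; no substitution or rearrangement earns its keep here.


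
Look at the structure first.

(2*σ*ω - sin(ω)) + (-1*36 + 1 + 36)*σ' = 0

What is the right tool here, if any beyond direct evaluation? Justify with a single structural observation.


Diagnosis: a linear integrating factor — linear in the unknown with genuine forcing: multiply through by the exponential of the integrated coefficient and the left side closes into one derivative.


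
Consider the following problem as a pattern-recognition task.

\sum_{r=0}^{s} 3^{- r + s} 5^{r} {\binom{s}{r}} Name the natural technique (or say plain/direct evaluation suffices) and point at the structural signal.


Verdict: the binomial theorem — terms weighting {\binom{s}{r}} against matched powers of 5 and 3 reassemble into (5 + 3)^s by the binomial theorem.


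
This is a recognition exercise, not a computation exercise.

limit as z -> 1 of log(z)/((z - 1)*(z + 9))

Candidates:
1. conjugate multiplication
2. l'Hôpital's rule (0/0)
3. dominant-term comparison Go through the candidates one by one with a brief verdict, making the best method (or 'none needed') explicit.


Method: l'Hôpital's rule (0/0) — both numerator and denominator vanish at 1: the genuine 0/0 indeterminate that l'Hôpital exists for. The standard small-argument limits would also carry it; the rule is the systematic route.
- conjugate multiplication — no difference of divergent radicals appears, so rationalizing has nothing to cancel.
- l'Hôpital's rule (0/0) — yes — fits the structure here.
- dominant-term comparison — this is not a rational comparison of growth rates at infinity.


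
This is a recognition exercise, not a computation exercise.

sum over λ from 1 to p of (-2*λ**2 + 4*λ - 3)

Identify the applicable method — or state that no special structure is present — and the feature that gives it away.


Verdict: no special technique — the sum is polynomial through and through; closed forms for each power of λ finish it directly.


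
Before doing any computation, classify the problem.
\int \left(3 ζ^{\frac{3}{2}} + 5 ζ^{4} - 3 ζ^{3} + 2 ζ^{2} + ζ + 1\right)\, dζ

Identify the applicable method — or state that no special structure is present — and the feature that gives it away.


Verdict: no special technique — every term is a constant multiple of a power of ζ; term-wise power-rule integration needs no preliminary transformation.


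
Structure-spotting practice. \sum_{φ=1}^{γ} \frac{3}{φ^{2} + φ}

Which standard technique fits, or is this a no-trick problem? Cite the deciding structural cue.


Best approach: telescoping — \frac{3}{φ^{2} + φ} is a collapsed telescope: expand it into simple fractions to see the cancellation.


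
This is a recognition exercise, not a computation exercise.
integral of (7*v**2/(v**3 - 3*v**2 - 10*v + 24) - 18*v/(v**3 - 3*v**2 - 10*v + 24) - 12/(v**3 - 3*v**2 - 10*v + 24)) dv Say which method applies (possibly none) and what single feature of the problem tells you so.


Verdict: partial fractions — the bottom, v**3 - 3*v**2 - 10*v + 24, comes apart into simple factors, and a proper rational function over split factors decomposes.


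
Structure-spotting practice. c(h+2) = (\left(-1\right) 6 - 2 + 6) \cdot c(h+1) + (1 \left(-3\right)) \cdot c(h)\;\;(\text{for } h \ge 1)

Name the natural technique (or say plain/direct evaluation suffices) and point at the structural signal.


Method: the characteristic-root method — every coefficient is a fixed number and the forcing is zero — substitute r^h and read off the root equation.


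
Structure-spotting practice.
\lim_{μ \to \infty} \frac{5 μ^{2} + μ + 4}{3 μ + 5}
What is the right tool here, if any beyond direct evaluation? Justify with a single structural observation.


Method: dominant-term comparison — growth-rate triage: the leading powers of μ decide the limit, everything else is noise. As a single quotient, the ∞/∞ shape would yield to repeated differentiation as well — the growth comparison gets there in one look.


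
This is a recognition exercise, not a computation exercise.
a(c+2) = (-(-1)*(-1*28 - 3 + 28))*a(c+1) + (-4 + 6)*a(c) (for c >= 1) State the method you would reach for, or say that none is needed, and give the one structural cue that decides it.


Verdict: the characteristic-root method — linear, homogeneous, constant coefficients: solutions of the form r^c exist — find the roots of the characteristic polynomial.


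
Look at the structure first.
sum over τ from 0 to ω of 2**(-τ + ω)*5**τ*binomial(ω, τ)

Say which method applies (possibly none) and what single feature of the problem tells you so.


Technique: the binomial theorem — binomial coefficients against complementary powers of 5 and 2: recognize the binomial expansion and resum.


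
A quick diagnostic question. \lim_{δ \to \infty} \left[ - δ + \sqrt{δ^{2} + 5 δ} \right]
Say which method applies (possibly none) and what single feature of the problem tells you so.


Method: conjugate multiplication — turning the difference into a conjugate-rationalized ratio makes the limit readable.


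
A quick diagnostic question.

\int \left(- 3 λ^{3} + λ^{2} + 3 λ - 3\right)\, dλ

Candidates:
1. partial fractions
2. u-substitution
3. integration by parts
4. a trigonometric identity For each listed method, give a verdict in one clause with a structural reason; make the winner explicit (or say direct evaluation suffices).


Technique: no special technique — scan for structure and find none: constant multiples of powers of λ, integrate directly.
- partial fractions: there is no rational-function structure to decompose.
- u-substitution: any workable substitution here is cosmetic — the integrand is already in directly integrable form.
- integration by parts — parts would only shuffle a directly integrable integrand.
- a trigonometric identity: with no trigonometric functions present, identity rewriting has no target.


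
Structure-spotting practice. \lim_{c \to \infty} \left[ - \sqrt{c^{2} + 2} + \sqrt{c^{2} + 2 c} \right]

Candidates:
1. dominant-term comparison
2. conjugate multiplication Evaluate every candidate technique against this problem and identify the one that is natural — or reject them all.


Technique: conjugate multiplication — neither \sqrt{c^{2} + 2 c} nor \sqrt{c^{2} + 2} converges alone, so rewrite their difference as a conjugate-rationalized quotient first.
- dominant-term comparison: no dominant power emerges to decide the limit by degree comparison.
- conjugate multiplication: applies; the problem has the shape this method handles.


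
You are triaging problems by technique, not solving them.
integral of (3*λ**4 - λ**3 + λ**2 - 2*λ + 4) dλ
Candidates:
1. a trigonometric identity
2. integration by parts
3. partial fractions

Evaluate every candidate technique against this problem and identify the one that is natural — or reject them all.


Verdict: no special technique — the integrand is a sum of constant multiples of powers of λ — integrate term by term.
- a trigonometric identity: there is no trigonometric structure at all — the integrand carries no sine or cosine to rewrite.
- integration by parts — splitting off a factor buys nothing — the integrand integrates directly without parts.
- partial fractions: the expression is not a ratio of polynomials that decomposes further.


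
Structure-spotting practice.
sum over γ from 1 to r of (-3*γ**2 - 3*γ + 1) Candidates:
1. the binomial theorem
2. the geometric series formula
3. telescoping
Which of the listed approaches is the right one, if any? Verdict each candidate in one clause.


Method: no special technique — recognize the absence of structure: constant-multiple powers of γ summed plainly, no special method required.
- the binomial theorem — there is no pair of bases whose matched powers would reassemble into a single binomial power.
- the geometric series formula — consecutive terms are not related by a fixed multiplier.
- telescoping: writing out consecutive terms as given produces no pairwise cancellation.


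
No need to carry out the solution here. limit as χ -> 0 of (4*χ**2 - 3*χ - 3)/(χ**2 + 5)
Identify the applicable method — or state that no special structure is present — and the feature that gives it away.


Verdict: no special technique — nothing blocks direct substitution at 0: plug in and finish.


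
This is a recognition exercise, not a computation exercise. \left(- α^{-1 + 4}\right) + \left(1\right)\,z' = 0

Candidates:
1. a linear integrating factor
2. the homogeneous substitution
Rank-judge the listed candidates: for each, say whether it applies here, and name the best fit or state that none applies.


Technique: no special technique — the slope is a function of α alone, so integrate both sides directly.
- a linear integrating factor — the linear template holds only trivially here (the unknown is absent, so the coefficient is zero) — the method is not the natural label.
- the homogeneous substitution — the slope changes under joint rescaling, failing the degree-zero test.


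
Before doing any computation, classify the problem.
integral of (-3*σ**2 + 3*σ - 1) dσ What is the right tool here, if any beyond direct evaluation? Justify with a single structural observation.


Technique: no special technique — every term is a constant multiple of a power of σ; term-wise power-rule integration needs no preliminary transformation.


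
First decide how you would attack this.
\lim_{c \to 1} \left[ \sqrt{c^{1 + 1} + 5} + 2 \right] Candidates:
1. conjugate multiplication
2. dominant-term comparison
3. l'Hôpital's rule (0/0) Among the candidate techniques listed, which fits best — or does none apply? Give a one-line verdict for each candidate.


Technique: no special technique — the expression is continuous at the evaluation point — substitute directly; no indeterminate form appears.
- conjugate multiplication — multiplying by a conjugate would not remove any indeterminacy here.
- dominant-term comparison — this limit is not decided by comparing leading-term growth at infinity.
- l'Hôpital's rule (0/0) — substituting the point gives a finite value outright — there is no indeterminate clash to repair.


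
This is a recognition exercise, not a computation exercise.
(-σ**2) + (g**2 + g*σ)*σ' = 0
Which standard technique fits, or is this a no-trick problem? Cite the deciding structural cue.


Diagnosis: the homogeneous substitution — scaling g and σ together leaves the slope fixed — it depends only on σ/g, so substitute the ratio. With the right rearrangement (exchanging the roles of the variables where needed), this also fits a Bernoulli template; the homogeneous substitution reads the structure directly.


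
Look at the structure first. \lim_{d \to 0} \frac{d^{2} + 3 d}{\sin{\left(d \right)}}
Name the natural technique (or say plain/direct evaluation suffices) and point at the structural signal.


Method: l'Hôpital's rule (0/0) — plug in 0: top and bottom both hit zero, so differentiate each and retry. One could equally expand both pieces locally and compare leading terms; the rule does that in one stroke.


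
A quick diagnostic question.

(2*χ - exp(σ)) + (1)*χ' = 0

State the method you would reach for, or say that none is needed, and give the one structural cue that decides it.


Verdict: a linear integrating factor — arrange it as χ' + 2·χ = (the forcing term) and the integrating factor does the rest.


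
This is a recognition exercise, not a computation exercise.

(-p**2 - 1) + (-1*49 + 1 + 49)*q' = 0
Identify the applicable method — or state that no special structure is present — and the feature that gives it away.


Diagnosis: no special technique — with q absent the equation is not coupled at all: direct integration in p.


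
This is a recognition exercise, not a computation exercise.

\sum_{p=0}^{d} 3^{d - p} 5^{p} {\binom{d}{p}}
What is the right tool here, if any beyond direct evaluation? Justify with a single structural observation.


Verdict: the binomial theorem — terms weighting {\binom{d}{p}} against matched powers of 5 and 3 reassemble into (5 + 3)^d by the binomial theorem.


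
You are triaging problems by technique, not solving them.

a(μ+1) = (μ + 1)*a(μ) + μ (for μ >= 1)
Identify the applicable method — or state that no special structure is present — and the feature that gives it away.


Technique: a summation factor — the coefficient μ + 1 drifts with the index, so no fixed root exists; normalizing by the cumulative product telescopes it.


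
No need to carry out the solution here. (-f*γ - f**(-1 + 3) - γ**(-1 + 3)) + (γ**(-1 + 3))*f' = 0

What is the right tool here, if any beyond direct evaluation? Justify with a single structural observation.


Verdict: the homogeneous substitution — solved for the derivative, the right side is unchanged under scaling γ and f together — it depends only on the ratio f/γ, so substitute a single ratio variable.


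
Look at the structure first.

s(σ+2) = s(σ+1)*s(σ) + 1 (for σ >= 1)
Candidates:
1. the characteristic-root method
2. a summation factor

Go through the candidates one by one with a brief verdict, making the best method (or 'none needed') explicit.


Diagnosis: no special technique — each new value is a nonlinear function of earlier ones — scaling arguments and superposition both fail.
- the characteristic-root method: the recursion is nonlinear in the sequence values, so no linear-modes ansatz applies.
- a summation factor: the recursion is nonlinear — outside the first-order linear family a summation factor addresses.


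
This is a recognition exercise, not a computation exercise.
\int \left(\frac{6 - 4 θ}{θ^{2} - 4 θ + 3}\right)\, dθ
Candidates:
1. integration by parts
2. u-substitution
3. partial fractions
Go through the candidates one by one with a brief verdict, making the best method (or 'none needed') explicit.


Best approach: partial fractions — rational integrand, reducible denominator θ^{2} - 4 θ + 3: decompose first, integrate second.
- integration by parts — the nonconstant-polynomial-times-standard-kernel pattern (an exp, sine, cosine, or logarithm partner) is absent.
- u-substitution — no subexpression of the integrand pairs with its own derivative as a factor — individual terms may offer their own substitutions, but any change of variable covering the whole integral would have to be constructed from outside the expression.
- partial fractions: applies; the problem has the shape this method handles.


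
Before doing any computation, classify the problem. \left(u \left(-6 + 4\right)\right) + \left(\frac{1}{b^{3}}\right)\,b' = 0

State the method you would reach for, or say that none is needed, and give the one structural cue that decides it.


Method: separation of variables — all dependence on the two variables factors apart, the defining separable shape. The cross-partial test also passes here (vacuously, each side single-variable); the potential-function route would work, separation is simply more immediate.


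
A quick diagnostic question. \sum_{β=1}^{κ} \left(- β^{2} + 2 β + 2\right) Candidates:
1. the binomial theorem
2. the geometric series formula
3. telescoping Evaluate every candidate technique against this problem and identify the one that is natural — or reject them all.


Best approach: no special technique — the summand is a plain polynomial in β (expanding first if it arrives factored); standard power-sum formulas evaluate it term by term.
- the binomial theorem — the terms do not reassemble into a binomial power.
- the geometric series formula — the term-to-term ratio changes with the index, so the geometric formula cannot close it.
- telescoping: the summand is not presented as a shifted difference — a telescoping rewrite may exist, but the displayed structure does not offer one.


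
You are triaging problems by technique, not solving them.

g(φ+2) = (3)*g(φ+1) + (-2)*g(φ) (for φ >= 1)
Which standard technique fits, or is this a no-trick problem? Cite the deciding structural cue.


Verdict: the characteristic-root method — try a geometric ansatz r^φ: constant coefficients turn the recurrence into one polynomial equation in r.


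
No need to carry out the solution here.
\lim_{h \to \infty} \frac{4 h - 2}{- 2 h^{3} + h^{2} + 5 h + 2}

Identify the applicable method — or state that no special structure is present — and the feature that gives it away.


Diagnosis: dominant-term comparison — growth-rate triage: the leading powers of h decide the limit, everything else is noise. Differentiating the expression as a single quotient would eventually settle it as well; matching dominant growth settles it immediately.


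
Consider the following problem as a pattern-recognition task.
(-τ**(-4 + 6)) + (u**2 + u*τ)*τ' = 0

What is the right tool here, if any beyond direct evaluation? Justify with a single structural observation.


Diagnosis: the homogeneous substitution — the slope's numerator and denominator share total degree; set v = τ/u and the equation drops to separable form. A Bernoulli-style rewrite — possibly after exchanging which variable is treated as dependent — would work as well; the homogeneous substitution is the more immediate reading here.


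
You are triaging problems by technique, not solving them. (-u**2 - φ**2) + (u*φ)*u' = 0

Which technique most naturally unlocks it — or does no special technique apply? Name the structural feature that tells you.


Diagnosis: the homogeneous substitution — the slope's numerator and denominator have matching total degree, so it depends only on u/φ and the ratio substitution collapses it. Rearranged, this also fits the Bernoulli template directly; the homogeneous substitution reads the structure without the rearrangement.
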